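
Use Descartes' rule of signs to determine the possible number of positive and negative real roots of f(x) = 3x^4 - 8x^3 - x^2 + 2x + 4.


Descartes' rule of signs:

For positive roots, count sign changes in f(x) = 3x^4 - 8x^3 - x^2 + 2x + 4:
Signs of coefficients: +, -, -, +, +
Number of sign changes: 2
Possible positive real roots: 2, 0

For negative roots, examine f(-x) = 3x^4 + 8x^3 - x^2 - 2x + 4:
Signs of coefficients: +, +, -, -, +
Number of sign changes: 2
Possible negative real roots: 2, 0

Positive roots: 2 or 0; Negative roots: 2 or 0


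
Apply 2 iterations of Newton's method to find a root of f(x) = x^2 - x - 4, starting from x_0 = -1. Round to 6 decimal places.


Newton's method: x_(n+1) = x_n - f(x_n)/f'(x_n)
f(x) = x^2 - x - 4
f'(x) = 2x - 1

Iteration 1:
  f(-1.000000) = -2.000000
  f'(-1.000000) = -3.000000
  x_1 = -1.000000 - (-2.000000)/(-3.000000) = -1.666667

Iteration 2:
  f(-1.666667) = 0.444444
  f'(-1.666667) = -4.333333
  x_2 = -1.666667 - (0.444444)/(-4.333333) = -1.564103

x_2 = -1.564103


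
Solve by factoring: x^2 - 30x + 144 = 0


We need two numbers that multiply to 144 and add to -30.
Those numbers are -6 and -24 (since (-6) * (-24) = 144 and (-6) + (-24) = -30).
So x^2 - 30x + 144 = (x - 6)(x - 24) = 0
Setting each factor to zero: x = 6 or x = 24

x = 6, x = 24


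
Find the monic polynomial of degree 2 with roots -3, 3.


A monic polynomial with roots -3, 3 is:
p(x) = (x + 3)(x - 3)
After multiplying by (x + 3): x + 3
After multiplying by (x - 3): x^2 - 9

x^2 - 9


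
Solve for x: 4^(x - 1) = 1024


Express both sides with the same base.
1024 = 4^5
Since the bases match, equate exponents: x - 1 = 5
So x = 5 - (-1) = 6

x = 6


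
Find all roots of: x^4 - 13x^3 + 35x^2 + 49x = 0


The constant term is 0, so x = 0 is a root. Factor out x:
  x^3 - 13x^2 + 35x + 49 = 0
Let p(x) = x^3 - 13x^2 + 35x + 49. By the rational root theorem (leading coefficient 1), any rational root is an integer divisor of 49: try ±1, ±2, ... in turn.
Test x = 1: value = 72 ≠ 0.
Test x = -1: value = 0 ✓, so (x + 1) is a factor.
Synthetic division by (x + 1): bring down 1; 1(-1) - 13 = -14; (-14)(-1) + 35 = 49; 49(-1) + 49 = 0 → quotient x^2 - 14x + 49, remainder 0.
Solve the quadratic x^2 - 14x + 49 = 0: discriminant = (-14)^2 - 4(1)(49) = 196 - 196 = 0.
Discriminant = 0, so a double root: x = 14/2 = 7.
Collecting all roots found:

x = -1, x = 0, x = 7 (multiplicity 2)


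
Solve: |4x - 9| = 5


An absolute value equation |expr| = 5 gives two cases:
Case 1: 4x - 9 = 5
  4x = 14, so x = 7/2
Case 2: 4x - 9 = -5
  4x = 4, so x = 1

x = 1, x = 7/2


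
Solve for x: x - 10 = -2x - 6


Starting with: x - 10 = -2x - 6
Move all x terms to left: (1 + 2)x = -6 + 10
Simplify: 3x = 4
Divide both sides by 3: x = 4/3

x = 4/3


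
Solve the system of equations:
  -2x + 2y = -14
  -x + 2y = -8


Using Cramer's rule:
Determinant D = (-2)(2) - (-1)(2) = -4 + 2 = -2
Dx = (-14)(2) - (-8)(2) = -28 + 16 = -12
Dy = (-2)(-8) - (-1)(-14) = 16 - 14 = 2
x = Dx/D = -12/-2 = 6
y = Dy/D = 2/-2 = -1

x = 6, y = -1


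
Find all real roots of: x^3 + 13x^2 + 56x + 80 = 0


Let p(x) = x^3 + 13x^2 + 56x + 80. By the rational root theorem (leading coefficient 1), any rational root is an integer divisor of 80: try ±1, ±2, ... in turn.
Test x = 1: value = 150 ≠ 0.
Test x = -1: value = 36 ≠ 0.
Test x = 2: value = 252 ≠ 0.
Test x = -2: value = 12 ≠ 0.
Test x = 4: value = 576 ≠ 0.
Test x = -4: value = 0 ✓, so (x + 4) is a factor.
Synthetic division by (x + 4): bring down 1; 1(-4) + 13 = 9; 9(-4) + 56 = 20; 20(-4) + 80 = 0 → quotient x^2 + 9x + 20, remainder 0.
Solve the quadratic x^2 + 9x + 20 = 0: discriminant = 9^2 - 4(1)(20) = 81 - 80 = 1.
sqrt(1) = 1, so x = (-9 ± 1)/2: x = -4 or x = -5.

x = -5, x = -4 (multiplicity 2)


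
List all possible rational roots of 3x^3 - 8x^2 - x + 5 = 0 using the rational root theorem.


Rational root theorem: possible roots are ±p/q where:
  p divides the constant term (5): p ∈ {1, 5}
  q divides the leading coefficient (3): q ∈ {1, 3}

All possible rational roots: -5, -5/3, -1, -1/3, 1/3, 1, 5/3, 5

-5, -5/3, -1, -1/3, 1/3, 1, 5/3, 5


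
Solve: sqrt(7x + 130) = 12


Square both sides: 7x + 130 = 12^2 = 144
7x = 144 - 130 = 14
x = 2
Check: sqrt(7*2 + 130) = sqrt(144) = 12 ✓

x = 2


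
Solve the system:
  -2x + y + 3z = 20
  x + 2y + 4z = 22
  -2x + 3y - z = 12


Using Cramer's rule. Expand each determinant along the first row.
D  = (-2)*[2*(-1) - 4*3] - 1*[1*(-1) - 4*(-2)] + 3*[1*3 - 2*(-2)]
  = (-2)*(-14) - 1*(7) + 3*(7) = 42
Dx = 20*[2*(-1) - 4*3] - 1*[22*(-1) - 4*12] + 3*[22*3 - 2*12]
  = 20*(-14) - 1*(-70) + 3*(42) = -84
Dy = (-2)*[22*(-1) - 4*12] - 20*[1*(-1) - 4*(-2)] + 3*[1*12 - 22*(-2)]
  = (-2)*(-70) - 20*(7) + 3*(56) = 168
Dz = (-2)*[2*12 - 22*3] - 1*[1*12 - 22*(-2)] + 20*[1*3 - 2*(-2)]
  = (-2)*(-42) - 1*(56) + 20*(7) = 168
x = Dx/D = -84/42 = -2, y = Dy/D = 168/42 = 4, z = Dz/D = 168/42 = 4
Check eq1: (-2)(-2) + (1)(4) + (3)(4) = 20 = 20 ✓
Check eq2: (1)(-2) + (2)(4) + (4)(4) = 22 = 22 ✓
Check eq3: (-2)(-2) + (3)(4) + (-1)(4) = 12 = 12 ✓

x = -2, y = 4, z = 4


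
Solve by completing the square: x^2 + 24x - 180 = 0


Start: x^2 + 24x - 180 = 0
Move constant: x^2 + 24x = 180
Half of 24 is 12, squared is 144
Add 144 to both sides: x^2 + 24x + 144 = 324
(x + 12)^2 = 324
x + 12 = ±18
x = -12 + 18 = 6 or x = -12 - 18 = -30

x = -30, x = 6


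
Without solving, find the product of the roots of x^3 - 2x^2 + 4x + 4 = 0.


By Vieta's formulas for x^3 + bx^2 + cx + d = 0:
  r1 + r2 + r3 = -b/a = 2
  r1*r2 + r1*r3 + r2*r3 = c/a = 4
  r1*r2*r3 = -d/a = -4


Product = -4


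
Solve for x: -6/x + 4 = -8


Subtract 4 from both sides: -6/x = -12
Multiply both sides by x: -6 = -12 * x
Divide by -12: x = 1/2

x = 1/2


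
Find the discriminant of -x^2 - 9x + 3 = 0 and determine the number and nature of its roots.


For ax^2 + bx + c = 0, discriminant D = b^2 - 4ac
Here a = -1, b = -9, c = 3
D = (-9)^2 - 4(-1)(3) = 81 + 12 = 93

D = 93 > 0 but not a perfect square
The equation has 2 distinct real irrational roots.

Discriminant = 93, 2 distinct real irrational roots


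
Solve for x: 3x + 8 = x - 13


Starting with: 3x + 8 = x - 13
Move all x terms to left: (3 - 1)x = -13 - 8
Simplify: 2x = -21
Divide both sides by 2: x = -21/2

x = -21/2


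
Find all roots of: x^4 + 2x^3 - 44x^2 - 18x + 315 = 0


Let p(x) = x^4 + 2x^3 - 44x^2 - 18x + 315. By the rational root theorem (leading coefficient 1), any rational root is an integer divisor of 315: try ±1, ±2, ... in turn.
Test x = 1: value = 256 ≠ 0.
Test x = -1: value = 288 ≠ 0.
Test x = 3: value = 0 ✓, so (x - 3) is a factor.
Synthetic division by (x - 3): bring down 1; 1(3) + 2 = 5; 5(3) - 44 = -29; (-29)(3) - 18 = -105; (-105)(3) + 315 = 0 → quotient x^3 + 5x^2 - 29x - 105, remainder 0.
Continue with the quotient x^3 + 5x^2 - 29x - 105 (candidates must divide 105; re-test x = 3 first in case it repeats).
Test x = 3: value = -120 ≠ 0.
Test x = -3: value = 0 ✓, so (x + 3) is a factor.
Synthetic division by (x + 3): bring down 1; 1(-3) + 5 = 2; 2(-3) - 29 = -35; (-35)(-3) - 105 = 0 → quotient x^2 + 2x - 35, remainder 0.
Solve the quadratic x^2 + 2x - 35 = 0: discriminant = 2^2 - 4(1)(-35) = 4 + 140 = 144.
sqrt(144) = 12, so x = (-2 ± 12)/2: x = 5 or x = -7.
Collecting all roots found:

x = -7, x = -3, x = 3, x = 5


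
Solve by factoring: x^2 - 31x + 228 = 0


We need two numbers that multiply to 228 and add to -31.
Those numbers are -12 and -19 (since (-12) * (-19) = 228 and (-12) + (-19) = -31).
So x^2 - 31x + 228 = (x - 12)(x - 19) = 0
Setting each factor to zero: x = 12 or x = 19

x = 12, x = 19


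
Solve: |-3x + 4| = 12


An absolute value equation |expr| = 12 gives two cases:
Case 1: -3x + 4 = 12
  -3x = 8, so x = -8/3
Case 2: -3x + 4 = -12
  -3x = -16, so x = 16/3

x = -8/3, x = 16/3


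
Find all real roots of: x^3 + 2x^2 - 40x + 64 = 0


Let p(x) = x^3 + 2x^2 - 40x + 64. By the rational root theorem (leading coefficient 1), any rational root is an integer divisor of 64: try ±1, ±2, ... in turn.
Test x = 1: value = 27 ≠ 0.
Test x = -1: value = 105 ≠ 0.
Test x = 2: value = 0 ✓, so (x - 2) is a factor.
Synthetic division by (x - 2): bring down 1; 1(2) + 2 = 4; 4(2) - 40 = -32; (-32)(2) + 64 = 0 → quotient x^2 + 4x - 32, remainder 0.
Solve the quadratic x^2 + 4x - 32 = 0: discriminant = 4^2 - 4(1)(-32) = 16 + 128 = 144.
sqrt(144) = 12, so x = (-4 ± 12)/2: x = 4 or x = -8.

x = -8, x = 2, x = 4


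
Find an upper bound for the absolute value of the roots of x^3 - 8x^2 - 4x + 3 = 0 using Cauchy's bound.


Cauchy's bound: all roots r satisfy |r| <= 1 + max(|a_i/a_n|) for i = 0,...,n-1
where a_n is the leading coefficient.

Coefficients: [1, -8, -4, 3]
Leading coefficient a_n = 1
Ratios |a_i/a_n|: 8, 4, 3
Maximum ratio: 8
Cauchy's bound: |r| <= 1 + 8 = 9

Upper bound = 9


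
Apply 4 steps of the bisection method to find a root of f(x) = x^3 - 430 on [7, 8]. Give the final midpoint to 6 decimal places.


f(x) = x^3 - 430
f(7) = -87 < 0
f(8) = 82 > 0

Step 1: midpoint = (7.000000 + 8.000000)/2 = 7.500000
  f(7.500000) = -8.125000
  f(mid) < 0, so root is in [7.500000, 8.000000]

Step 2: midpoint = (7.500000 + 8.000000)/2 = 7.750000
  f(7.750000) = 35.484375
  f(mid) > 0, so root is in [7.500000, 7.750000]

Step 3: midpoint = (7.500000 + 7.750000)/2 = 7.625000
  f(7.625000) = 13.322266
  f(mid) > 0, so root is in [7.500000, 7.625000]

Step 4: midpoint = (7.500000 + 7.625000)/2 = 7.562500
  f(7.562500) = 2.510010
  f(mid) > 0, so root is in [7.500000, 7.562500]

midpoint = 7.562500


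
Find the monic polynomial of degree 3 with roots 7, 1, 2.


A monic polynomial with roots 7, 1, 2 is:
p(x) = (x - 7)(x - 1)(x - 2)
After multiplying by (x - 7): x - 7
After multiplying by (x - 1): x^2 - 8x + 7
After multiplying by (x - 2): x^3 - 10x^2 + 23x - 14

x^3 - 10x^2 + 23x - 14


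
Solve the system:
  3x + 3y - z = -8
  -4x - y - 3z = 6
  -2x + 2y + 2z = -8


Using Cramer's rule. Expand each determinant along the first row.
D  = 3*[(-1)*2 - (-3)*2] - 3*[(-4)*2 - (-3)*(-2)] + (-1)*[(-4)*2 - (-1)*(-2)]
  = 3*(4) - 3*(-14) + (-1)*(-10) = 64
Dx = (-8)*[(-1)*2 - (-3)*2] - 3*[6*2 - (-3)*(-8)] + (-1)*[6*2 - (-1)*(-8)]
  = (-8)*(4) - 3*(-12) + (-1)*(4) = 0
Dy = 3*[6*2 - (-3)*(-8)] - (-8)*[(-4)*2 - (-3)*(-2)] + (-1)*[(-4)*(-8) - 6*(-2)]
  = 3*(-12) - (-8)*(-14) + (-1)*(44) = -192
Dz = 3*[(-1)*(-8) - 6*2] - 3*[(-4)*(-8) - 6*(-2)] + (-8)*[(-4)*2 - (-1)*(-2)]
  = 3*(-4) - 3*(44) + (-8)*(-10) = -64
x = Dx/D = 0/64 = 0, y = Dy/D = -192/64 = -3, z = Dz/D = -64/64 = -1
Check eq1: (3)(0) + (3)(-3) + (-1)(-1) = -8 = -8 ✓
Check eq2: (-4)(0) + (-1)(-3) + (-3)(-1) = 6 = 6 ✓
Check eq3: (-2)(0) + (2)(-3) + (2)(-1) = -8 = -8 ✓

x = 0, y = -3, z = -1


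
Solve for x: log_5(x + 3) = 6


Convert to exponential form: x + 3 = 5^6 = 15625
x = 15625 - 3 = 15622
Check: log_5(15622 + 3) = log_5(15625) = log_5(15625) = 6 ✓

x = 15622


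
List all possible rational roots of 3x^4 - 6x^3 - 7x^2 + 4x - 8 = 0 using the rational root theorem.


Rational root theorem: possible roots are ±p/q where:
  p divides the constant term (-8): p ∈ {1, 2, 4, 8}
  q divides the leading coefficient (3): q ∈ {1, 3}

All possible rational roots: -8, -4, -8/3, -2, -4/3, -1, -2/3, -1/3, 1/3, 2/3, 1, 4/3, 2, 8/3, 4, 8

-8, -4, -8/3, -2, -4/3, -1, -2/3, -1/3, 1/3, 2/3, 1, 4/3, 2, 8/3, 4, 8


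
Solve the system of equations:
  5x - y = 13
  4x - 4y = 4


Using Cramer's rule:
Determinant D = (5)(-4) - (4)(-1) = -20 + 4 = -16
Dx = (13)(-4) - (4)(-1) = -52 + 4 = -48
Dy = (5)(4) - (4)(13) = 20 - 52 = -32
x = Dx/D = -48/-16 = 3
y = Dy/D = -32/-16 = 2

x = 3, y = 2


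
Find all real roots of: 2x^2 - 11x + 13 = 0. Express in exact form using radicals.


Using the quadratic formula: x = (-b ± sqrt(b^2 - 4ac)) / (2a)
Here a = 2, b = -11, c = 13
Discriminant = b^2 - 4ac = (-11)^2 - 4(2)(13) = 121 - 104 = 17
Since discriminant = 17 > 0, there are two real roots.
x = (11 ± sqrt(17)) / 4
Numerically: x ≈ 3.7808 or x ≈ 1.7192

x = (11 + sqrt(17)) / 4 or x = (11 - sqrt(17)) / 4


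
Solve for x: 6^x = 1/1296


Express both sides with the same base.
1/1296 = 6^(-4)
Since the bases match: x = -4

x = -4


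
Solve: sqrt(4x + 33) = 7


Square both sides: 4x + 33 = 7^2 = 49
4x = 49 - 33 = 16
x = 4
Check: sqrt(4*4 + 33) = sqrt(49) = 7 ✓

x = 4


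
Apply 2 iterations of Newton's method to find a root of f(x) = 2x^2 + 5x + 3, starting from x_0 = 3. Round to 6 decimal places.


Newton's method: x_(n+1) = x_n - f(x_n)/f'(x_n)
f(x) = 2x^2 + 5x + 3
f'(x) = 4x + 5

Iteration 1:
  f(3.000000) = 36.000000
  f'(3.000000) = 17.000000
  x_1 = 3.000000 - (36.000000)/(17.000000) = 0.882353

Iteration 2:
  f(0.882353) = 8.968858
  f'(0.882353) = 8.529412
  x_2 = 0.882353 - (8.968858)/(8.529412) = -0.169168

x_2 = -0.169168


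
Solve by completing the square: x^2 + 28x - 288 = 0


Start: x^2 + 28x - 288 = 0
Move constant: x^2 + 28x = 288
Half of 28 is 14, squared is 196
Add 196 to both sides: x^2 + 28x + 196 = 484
(x + 14)^2 = 484
x + 14 = ±22
x = -14 + 22 = 8 or x = -14 - 22 = -36

x = -36, x = 8


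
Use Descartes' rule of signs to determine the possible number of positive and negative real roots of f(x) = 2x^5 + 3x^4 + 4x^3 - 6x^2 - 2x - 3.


Descartes' rule of signs:

For positive roots, count sign changes in f(x) = 2x^5 + 3x^4 + 4x^3 - 6x^2 - 2x - 3:
Signs of coefficients: +, +, +, -, -, -
Number of sign changes: 1
Possible positive real roots: 1

For negative roots, examine f(-x) = -2x^5 + 3x^4 - 4x^3 - 6x^2 + 2x - 3:
Signs of coefficients: -, +, -, -, +, -
Number of sign changes: 4
Possible negative real roots: 4, 2, 0

Positive roots: 1; Negative roots: 4 or 2 or 0


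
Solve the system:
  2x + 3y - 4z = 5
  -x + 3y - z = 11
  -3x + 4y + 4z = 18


Using Cramer's rule. Expand each determinant along the first row.
D  = 2*[3*4 - (-1)*4] - 3*[(-1)*4 - (-1)*(-3)] + (-4)*[(-1)*4 - 3*(-3)]
  = 2*(16) - 3*(-7) + (-4)*(5) = 33
Dx = 5*[3*4 - (-1)*4] - 3*[11*4 - (-1)*18] + (-4)*[11*4 - 3*18]
  = 5*(16) - 3*(62) + (-4)*(-10) = -66
Dy = 2*[11*4 - (-1)*18] - 5*[(-1)*4 - (-1)*(-3)] + (-4)*[(-1)*18 - 11*(-3)]
  = 2*(62) - 5*(-7) + (-4)*(15) = 99
Dz = 2*[3*18 - 11*4] - 3*[(-1)*18 - 11*(-3)] + 5*[(-1)*4 - 3*(-3)]
  = 2*(10) - 3*(15) + 5*(5) = 0
x = Dx/D = -66/33 = -2, y = Dy/D = 99/33 = 3, z = Dz/D = 0/33 = 0
Check eq1: (2)(-2) + (3)(3) + (-4)(0) = 5 = 5 ✓
Check eq2: (-1)(-2) + (3)(3) + (-1)(0) = 11 = 11 ✓
Check eq3: (-3)(-2) + (4)(3) + (4)(0) = 18 = 18 ✓

x = -2, y = 3, z = 0


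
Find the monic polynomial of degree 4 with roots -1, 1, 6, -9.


A monic polynomial with roots -1, 1, 6, -9 is:
p(x) = (x + 1)(x - 1)(x - 6)(x + 9)
After multiplying by (x + 1): x + 1
After multiplying by (x - 1): x^2 - 1
After multiplying by (x - 6): x^3 - 6x^2 - x + 6
After multiplying by (x + 9): x^4 + 3x^3 - 55x^2 - 3x + 54

x^4 + 3x^3 - 55x^2 - 3x + 54


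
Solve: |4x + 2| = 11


An absolute value equation |expr| = 11 gives two cases:
Case 1: 4x + 2 = 11
  4x = 9, so x = 9/4
Case 2: 4x + 2 = -11
  4x = -13, so x = -13/4

x = -13/4, x = 9/4


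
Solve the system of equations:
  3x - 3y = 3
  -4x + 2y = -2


Using Cramer's rule:
Determinant D = (3)(2) - (-4)(-3) = 6 - 12 = -6
Dx = (3)(2) - (-2)(-3) = 6 - 6 = 0
Dy = (3)(-2) - (-4)(3) = -6 + 12 = 6
x = Dx/D = 0/-6 = 0
y = Dy/D = 6/-6 = -1

x = 0, y = -1


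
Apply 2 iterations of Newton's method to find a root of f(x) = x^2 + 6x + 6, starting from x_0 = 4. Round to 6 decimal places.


Newton's method: x_(n+1) = x_n - f(x_n)/f'(x_n)
f(x) = x^2 + 6x + 6
f'(x) = 2x + 6

Iteration 1:
  f(4.000000) = 46.000000
  f'(4.000000) = 14.000000
  x_1 = 4.000000 - (46.000000)/(14.000000) = 0.714286

Iteration 2:
  f(0.714286) = 10.795918
  f'(0.714286) = 7.428571
  x_2 = 0.714286 - (10.795918)/(7.428571) = -0.739011

x_2 = -0.739011


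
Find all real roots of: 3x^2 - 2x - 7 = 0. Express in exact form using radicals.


Using the quadratic formula: x = (-b ± sqrt(b^2 - 4ac)) / (2a)
Here a = 3, b = -2, c = -7
Discriminant = b^2 - 4ac = (-2)^2 - 4(3)(-7) = 4 + 84 = 88
Since discriminant = 88 > 0, there are two real roots.
x = (2 ± 2*sqrt(22)) / 6
Simplifying: x = (1 ± sqrt(22)) / 3
Numerically: x ≈ 1.8968 or x ≈ -1.2301

x = (1 + sqrt(22)) / 3 or x = (1 - sqrt(22)) / 3


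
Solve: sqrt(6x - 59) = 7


Square both sides: 6x - 59 = 7^2 = 49
6x = 49 + 59 = 108
x = 18
Check: sqrt(6*18 - 59) = sqrt(49) = 7 ✓

x = 18


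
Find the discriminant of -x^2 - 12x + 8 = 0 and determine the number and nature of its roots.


For ax^2 + bx + c = 0, discriminant D = b^2 - 4ac
Here a = -1, b = -12, c = 8
D = (-12)^2 - 4(-1)(8) = 144 + 32 = 176

D = 176 > 0 but not a perfect square
The equation has 2 distinct real irrational roots.

Discriminant = 176, 2 distinct real irrational roots


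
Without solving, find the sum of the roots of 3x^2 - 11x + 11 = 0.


By Vieta's formulas for ax^2 + bx + c = 0:
  Sum of roots = -b/a
  Product of roots = c/a

Here a = 3, b = -11, c = 11
Sum = -(-11)/3 = 11/3
Product = 11/3 = 11/3

Sum = 11/3


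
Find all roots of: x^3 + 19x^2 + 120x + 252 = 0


Let p(x) = x^3 + 19x^2 + 120x + 252. By the rational root theorem (leading coefficient 1), any rational root is an integer divisor of 252: try ±1, ±2, ... in turn.
Test x = 1: value = 392 ≠ 0.
Test x = -1: value = 150 ≠ 0.
Test x = 2: value = 576 ≠ 0.
Test x = -2: value = 80 ≠ 0.
Test x = 3: value = 810 ≠ 0.
Test x = -3: value = 36 ≠ 0.
Test x = 4: value = 1100 ≠ 0.
Test x = -4: value = 12 ≠ 0.
Test x = 6: value = 1872 ≠ 0.
Test x = -6: value = 0 ✓, so (x + 6) is a factor.
Synthetic division by (x + 6): bring down 1; 1(-6) + 19 = 13; 13(-6) + 120 = 42; 42(-6) + 252 = 0 → quotient x^2 + 13x + 42, remainder 0.
Solve the quadratic x^2 + 13x + 42 = 0: discriminant = 13^2 - 4(1)(42) = 169 - 168 = 1.
sqrt(1) = 1, so x = (-13 ± 1)/2: x = -6 or x = -7.
Collecting all roots found:

x = -7, x = -6 (multiplicity 2)


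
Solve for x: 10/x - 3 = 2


Subtract -3 from both sides: 10/x = 5
Multiply both sides by x: 10 = 5 * x
Divide by 5: x = 2

x = 2


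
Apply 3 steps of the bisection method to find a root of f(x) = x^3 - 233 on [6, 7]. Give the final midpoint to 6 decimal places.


f(x) = x^3 - 233
f(6) = -17 < 0
f(7) = 110 > 0

Step 1: midpoint = (6.000000 + 7.000000)/2 = 6.500000
  f(6.500000) = 41.625000
  f(mid) > 0, so root is in [6.000000, 6.500000]

Step 2: midpoint = (6.000000 + 6.500000)/2 = 6.250000
  f(6.250000) = 11.140625
  f(mid) > 0, so root is in [6.000000, 6.250000]

Step 3: midpoint = (6.000000 + 6.250000)/2 = 6.125000
  f(6.125000) = -3.216797
  f(mid) < 0, so root is in [6.125000, 6.250000]

midpoint = 6.125000


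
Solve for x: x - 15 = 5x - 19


Starting with: x - 15 = 5x - 19
Move all x terms to left: (1 - 5)x = -19 + 15
Simplify: -4x = -4
Divide both sides by -4: x = 1

x = 1


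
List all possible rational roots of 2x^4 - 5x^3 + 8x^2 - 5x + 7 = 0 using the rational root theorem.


Rational root theorem: possible roots are ±p/q where:
  p divides the constant term (7): p ∈ {1, 7}
  q divides the leading coefficient (2): q ∈ {1, 2}

All possible rational roots: -7, -7/2, -1, -1/2, 1/2, 1, 7/2, 7

-7, -7/2, -1, -1/2, 1/2, 1, 7/2, 7


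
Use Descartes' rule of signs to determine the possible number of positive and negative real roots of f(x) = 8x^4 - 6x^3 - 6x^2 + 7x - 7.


Descartes' rule of signs:

For positive roots, count sign changes in f(x) = 8x^4 - 6x^3 - 6x^2 + 7x - 7:
Signs of coefficients: +, -, -, +, -
Number of sign changes: 3
Possible positive real roots: 3, 1

For negative roots, examine f(-x) = 8x^4 + 6x^3 - 6x^2 - 7x - 7:
Signs of coefficients: +, +, -, -, -
Number of sign changes: 1
Possible negative real roots: 1

Positive roots: 3 or 1; Negative roots: 1


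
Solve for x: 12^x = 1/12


Express both sides with the same base.
1/12 = 12^(-1)
Since the bases match: x = -1

x = -1


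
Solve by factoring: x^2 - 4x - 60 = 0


We need two numbers that multiply to -60 and add to -4.
Those numbers are -10 and 6 (since (-10) * 6 = -60 and (-10) + 6 = -4).
So x^2 - 4x - 60 = (x - 10)(x + 6) = 0
Setting each factor to zero: x = 10 or x = -6

x = -6, x = 10


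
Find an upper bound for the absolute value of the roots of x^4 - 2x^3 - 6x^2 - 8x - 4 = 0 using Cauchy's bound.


Cauchy's bound: all roots r satisfy |r| <= 1 + max(|a_i/a_n|) for i = 0,...,n-1
where a_n is the leading coefficient.

Coefficients: [1, -2, -6, -8, -4]
Leading coefficient a_n = 1
Ratios |a_i/a_n|: 2, 6, 8, 4
Maximum ratio: 8
Cauchy's bound: |r| <= 1 + 8 = 9

Upper bound = 9


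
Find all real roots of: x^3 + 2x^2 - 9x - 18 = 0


Let p(x) = x^3 + 2x^2 - 9x - 18. By the rational root theorem (leading coefficient 1), any rational root is an integer divisor of 18: try ±1, ±2, ... in turn.
Test x = 1: value = -24 ≠ 0.
Test x = -1: value = -8 ≠ 0.
Test x = 2: value = -20 ≠ 0.
Test x = -2: value = 0 ✓, so (x + 2) is a factor.
Synthetic division by (x + 2): bring down 1; 1(-2) + 2 = 0; 0(-2) - 9 = -9; (-9)(-2) - 18 = 0 → quotient x^2 - 9, remainder 0.
Solve the quadratic x^2 - 9 = 0: discriminant = 0^2 - 4(1)(-9) = 0 + 36 = 36.
sqrt(36) = 6, so x = (0 ± 6)/2: x = 3 or x = -3.

x = -3, x = -2, x = 3


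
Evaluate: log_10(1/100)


We need the exponent such that 10^? = 1/100
10^(-2) = 1/10^2 = 1/100
Therefore log_10(1/100) = -2

-2


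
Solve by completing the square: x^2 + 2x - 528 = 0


Start: x^2 + 2x - 528 = 0
Move constant: x^2 + 2x = 528
Half of 2 is 1, squared is 1
Add 1 to both sides: x^2 + 2x + 1 = 529
(x + 1)^2 = 529
x + 1 = ±23
x = -1 + 23 = 22 or x = -1 - 23 = -24

x = -24, x = 22


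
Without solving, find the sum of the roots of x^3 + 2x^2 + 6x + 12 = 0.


By Vieta's formulas for x^3 + bx^2 + cx + d = 0:
  r1 + r2 + r3 = -b/a = -2
  r1*r2 + r1*r3 + r2*r3 = c/a = 6
  r1*r2*r3 = -d/a = -12


Sum = -2


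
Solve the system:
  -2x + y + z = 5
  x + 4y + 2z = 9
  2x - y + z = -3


Using Cramer's rule. Expand each determinant along the first row.
D  = (-2)*[4*1 - 2*(-1)] - 1*[1*1 - 2*2] + 1*[1*(-1) - 4*2]
  = (-2)*(6) - 1*(-3) + 1*(-9) = -18
Dx = 5*[4*1 - 2*(-1)] - 1*[9*1 - 2*(-3)] + 1*[9*(-1) - 4*(-3)]
  = 5*(6) - 1*(15) + 1*(3) = 18
Dy = (-2)*[9*1 - 2*(-3)] - 5*[1*1 - 2*2] + 1*[1*(-3) - 9*2]
  = (-2)*(15) - 5*(-3) + 1*(-21) = -36
Dz = (-2)*[4*(-3) - 9*(-1)] - 1*[1*(-3) - 9*2] + 5*[1*(-1) - 4*2]
  = (-2)*(-3) - 1*(-21) + 5*(-9) = -18
x = Dx/D = 18/-18 = -1, y = Dy/D = -36/-18 = 2, z = Dz/D = -18/-18 = 1
Check eq1: (-2)(-1) + (1)(2) + (1)(1) = 5 = 5 ✓
Check eq2: (1)(-1) + (4)(2) + (2)(1) = 9 = 9 ✓
Check eq3: (2)(-1) + (-1)(2) + (1)(1) = -3 = -3 ✓

x = -1, y = 2, z = 1


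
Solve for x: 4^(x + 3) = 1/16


Express both sides with the same base.
1/16 = 4^(-2)
Since the bases match, equate exponents: x + 3 = -2
So x = -2 - (3) = -5

x = -5


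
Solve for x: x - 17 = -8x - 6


Starting with: x - 17 = -8x - 6
Move all x terms to left: (1 + 8)x = -6 + 17
Simplify: 9x = 11
Divide both sides by 9: x = 11/9

x = 11/9


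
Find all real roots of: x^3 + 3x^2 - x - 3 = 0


Let p(x) = x^3 + 3x^2 - x - 3. By the rational root theorem (leading coefficient 1), any rational root is an integer divisor of 3: try ±1, ±2, ... in turn.
Test x = 1: value = 0 ✓, so (x - 1) is a factor.
Synthetic division by (x - 1): bring down 1; 1(1) + 3 = 4; 4(1) - 1 = 3; 3(1) - 3 = 0 → quotient x^2 + 4x + 3, remainder 0.
Solve the quadratic x^2 + 4x + 3 = 0: discriminant = 4^2 - 4(1)(3) = 16 - 12 = 4.
sqrt(4) = 2, so x = (-4 ± 2)/2: x = -1 or x = -3.

x = -3, x = -1, x = 1


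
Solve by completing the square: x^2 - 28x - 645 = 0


Start: x^2 - 28x - 645 = 0
Move constant: x^2 - 28x = 645
Half of -28 is -14, squared is 196
Add 196 to both sides: x^2 - 28x + 196 = 841
(x - 14)^2 = 841
x - 14 = ±29
x = 14 + 29 = 43 or x = 14 - 29 = -15

x = -15, x = 43


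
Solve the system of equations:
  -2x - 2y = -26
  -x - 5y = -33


Using Cramer's rule:
Determinant D = (-2)(-5) - (-1)(-2) = 10 - 2 = 8
Dx = (-26)(-5) - (-33)(-2) = 130 - 66 = 64
Dy = (-2)(-33) - (-1)(-26) = 66 - 26 = 40
x = Dx/D = 64/8 = 8
y = Dy/D = 40/8 = 5

x = 8, y = 5


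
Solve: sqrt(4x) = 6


Square both sides: 4x = 6^2 = 36
4x = 36 - 0 = 36
x = 9
Check: sqrt(4*9 + 0) = sqrt(36) = 6 ✓

x = 9


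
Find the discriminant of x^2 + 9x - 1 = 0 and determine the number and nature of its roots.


For ax^2 + bx + c = 0, discriminant D = b^2 - 4ac
Here a = 1, b = 9, c = -1
D = (9)^2 - 4(1)(-1) = 81 + 4 = 85

D = 85 > 0 but not a perfect square
The equation has 2 distinct real irrational roots.

Discriminant = 85, 2 distinct real irrational roots


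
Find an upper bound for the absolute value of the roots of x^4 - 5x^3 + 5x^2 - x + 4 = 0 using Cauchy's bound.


Cauchy's bound: all roots r satisfy |r| <= 1 + max(|a_i/a_n|) for i = 0,...,n-1
where a_n is the leading coefficient.

Coefficients: [1, -5, 5, -1, 4]
Leading coefficient a_n = 1
Ratios |a_i/a_n|: 5, 5, 1, 4
Maximum ratio: 5
Cauchy's bound: |r| <= 1 + 5 = 6

Upper bound = 6


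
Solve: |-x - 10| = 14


An absolute value equation |expr| = 14 gives two cases:
Case 1: -x - 10 = 14
  -x = 24, so x = -24
Case 2: -x - 10 = -14
  -x = -4, so x = 4

x = -24, x = 4


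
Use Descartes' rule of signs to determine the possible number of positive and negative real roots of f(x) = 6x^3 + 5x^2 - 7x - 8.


Descartes' rule of signs:

For positive roots, count sign changes in f(x) = 6x^3 + 5x^2 - 7x - 8:
Signs of coefficients: +, +, -, -
Number of sign changes: 1
Possible positive real roots: 1

For negative roots, examine f(-x) = -6x^3 + 5x^2 + 7x - 8:
Signs of coefficients: -, +, +, -
Number of sign changes: 2
Possible negative real roots: 2, 0

Positive roots: 1; Negative roots: 2 or 0


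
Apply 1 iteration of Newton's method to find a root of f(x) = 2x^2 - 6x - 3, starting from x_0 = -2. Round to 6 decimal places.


Newton's method: x_(n+1) = x_n - f(x_n)/f'(x_n)
f(x) = 2x^2 - 6x - 3
f'(x) = 4x - 6

Iteration 1:
  f(-2.000000) = 17.000000
  f'(-2.000000) = -14.000000
  x_1 = -2.000000 - (17.000000)/(-14.000000) = -0.785714

x_1 = -0.785714


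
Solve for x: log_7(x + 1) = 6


Convert to exponential form: x + 1 = 7^6 = 117649
x = 117649 - 1 = 117648
Check: log_7(117648 + 1) = log_7(117649) = log_7(117649) = 6 ✓

x = 117648


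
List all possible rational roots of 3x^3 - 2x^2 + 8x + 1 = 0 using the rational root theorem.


Rational root theorem: possible roots are ±p/q where:
  p divides the constant term (1): p ∈ {1}
  q divides the leading coefficient (3): q ∈ {1, 3}

All possible rational roots: -1, -1/3, 1/3, 1

-1, -1/3, 1/3, 1


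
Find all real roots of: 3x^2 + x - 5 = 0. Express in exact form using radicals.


Using the quadratic formula: x = (-b ± sqrt(b^2 - 4ac)) / (2a)
Here a = 3, b = 1, c = -5
Discriminant = b^2 - 4ac = 1^2 - 4(3)(-5) = 1 + 60 = 61
Since discriminant = 61 > 0, there are two real roots.
x = (-1 ± sqrt(61)) / 6
Numerically: x ≈ 1.1350 or x ≈ -1.4684

x = (-1 + sqrt(61)) / 6 or x = (-1 - sqrt(61)) / 6


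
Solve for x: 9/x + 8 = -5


Subtract 8 from both sides: 9/x = -13
Multiply both sides by x: 9 = -13 * x
Divide by -13: x = -9/13

x = -9/13


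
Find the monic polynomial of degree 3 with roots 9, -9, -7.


A monic polynomial with roots 9, -9, -7 is:
p(x) = (x - 9)(x + 9)(x + 7)
After multiplying by (x - 9): x - 9
After multiplying by (x + 9): x^2 - 81
After multiplying by (x + 7): x^3 + 7x^2 - 81x - 567

x^3 + 7x^2 - 81x - 567


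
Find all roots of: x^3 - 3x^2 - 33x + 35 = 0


Let p(x) = x^3 - 3x^2 - 33x + 35. By the rational root theorem (leading coefficient 1), any rational root is an integer divisor of 35: try ±1, ±2, ... in turn.
Test x = 1: value = 0 ✓, so (x - 1) is a factor.
Synthetic division by (x - 1): bring down 1; 1(1) - 3 = -2; (-2)(1) - 33 = -35; (-35)(1) + 35 = 0 → quotient x^2 - 2x - 35, remainder 0.
Solve the quadratic x^2 - 2x - 35 = 0: discriminant = (-2)^2 - 4(1)(-35) = 4 + 140 = 144.
sqrt(144) = 12, so x = (2 ± 12)/2: x = 7 or x = -5.
Collecting all roots found:

x = -5, x = 1, x = 7


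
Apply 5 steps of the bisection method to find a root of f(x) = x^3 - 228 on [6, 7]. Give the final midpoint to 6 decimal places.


f(x) = x^3 - 228
f(6) = -12 < 0
f(7) = 115 > 0

Step 1: midpoint = (6.000000 + 7.000000)/2 = 6.500000
  f(6.500000) = 46.625000
  f(mid) > 0, so root is in [6.000000, 6.500000]

Step 2: midpoint = (6.000000 + 6.500000)/2 = 6.250000
  f(6.250000) = 16.140625
  f(mid) > 0, so root is in [6.000000, 6.250000]

Step 3: midpoint = (6.000000 + 6.250000)/2 = 6.125000
  f(6.125000) = 1.783203
  f(mid) > 0, so root is in [6.000000, 6.125000]

Step 4: midpoint = (6.000000 + 6.125000)/2 = 6.062500
  f(6.062500) = -5.179443
  f(mid) < 0, so root is in [6.062500, 6.125000]

Step 5: midpoint = (6.062500 + 6.125000)/2 = 6.093750
  f(6.093750) = -1.715973
  f(mid) < 0, so root is in [6.093750, 6.125000]

midpoint = 6.093750


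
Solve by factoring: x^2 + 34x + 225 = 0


We need two numbers that multiply to 225 and add to 34.
Those numbers are 9 and 25 (since 9 * 25 = 225 and 9 + 25 = 34).
So x^2 + 34x + 225 = (x + 9)(x + 25) = 0
Setting each factor to zero: x = -9 or x = -25

x = -25, x = -9


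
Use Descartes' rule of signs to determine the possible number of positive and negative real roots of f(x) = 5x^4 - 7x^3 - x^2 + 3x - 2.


Descartes' rule of signs:

For positive roots, count sign changes in f(x) = 5x^4 - 7x^3 - x^2 + 3x - 2:
Signs of coefficients: +, -, -, +, -
Number of sign changes: 3
Possible positive real roots: 3, 1

For negative roots, examine f(-x) = 5x^4 + 7x^3 - x^2 - 3x - 2:
Signs of coefficients: +, +, -, -, -
Number of sign changes: 1
Possible negative real roots: 1

Positive roots: 3 or 1; Negative roots: 1


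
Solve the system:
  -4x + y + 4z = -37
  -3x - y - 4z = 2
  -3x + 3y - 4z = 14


Using Cramer's rule. Expand each determinant along the first row.
D  = (-4)*[(-1)*(-4) - (-4)*3] - 1*[(-3)*(-4) - (-4)*(-3)] + 4*[(-3)*3 - (-1)*(-3)]
  = (-4)*(16) - 1*(0) + 4*(-12) = -112
Dx = (-37)*[(-1)*(-4) - (-4)*3] - 1*[2*(-4) - (-4)*14] + 4*[2*3 - (-1)*14]
  = (-37)*(16) - 1*(48) + 4*(20) = -560
Dy = (-4)*[2*(-4) - (-4)*14] - (-37)*[(-3)*(-4) - (-4)*(-3)] + 4*[(-3)*14 - 2*(-3)]
  = (-4)*(48) - (-37)*(0) + 4*(-36) = -336
Dz = (-4)*[(-1)*14 - 2*3] - 1*[(-3)*14 - 2*(-3)] + (-37)*[(-3)*3 - (-1)*(-3)]
  = (-4)*(-20) - 1*(-36) + (-37)*(-12) = 560
x = Dx/D = -560/-112 = 5, y = Dy/D = -336/-112 = 3, z = Dz/D = 560/-112 = -5
Check eq1: (-4)(5) + (1)(3) + (4)(-5) = -37 = -37 ✓
Check eq2: (-3)(5) + (-1)(3) + (-4)(-5) = 2 = 2 ✓
Check eq3: (-3)(5) + (3)(3) + (-4)(-5) = 14 = 14 ✓

x = 5, y = 3, z = -5


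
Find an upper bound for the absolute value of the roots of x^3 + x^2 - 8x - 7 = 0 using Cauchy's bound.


Cauchy's bound: all roots r satisfy |r| <= 1 + max(|a_i/a_n|) for i = 0,...,n-1
where a_n is the leading coefficient.

Coefficients: [1, 1, -8, -7]
Leading coefficient a_n = 1
Ratios |a_i/a_n|: 1, 8, 7
Maximum ratio: 8
Cauchy's bound: |r| <= 1 + 8 = 9

Upper bound = 9


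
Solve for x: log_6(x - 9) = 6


Convert to exponential form: x - 9 = 6^6 = 46656
x = 46656 + 9 = 46665
Check: log_6(46665 - 9) = log_6(46656) = log_6(46656) = 6 ✓

x = 46665


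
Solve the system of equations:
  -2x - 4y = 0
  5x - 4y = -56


Using Cramer's rule:
Determinant D = (-2)(-4) - (5)(-4) = 8 + 20 = 28
Dx = (0)(-4) - (-56)(-4) = 0 - 224 = -224
Dy = (-2)(-56) - (5)(0) = 112 - 0 = 112
x = Dx/D = -224/28 = -8
y = Dy/D = 112/28 = 4

x = -8, y = 4


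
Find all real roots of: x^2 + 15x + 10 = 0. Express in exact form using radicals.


Using the quadratic formula: x = (-b ± sqrt(b^2 - 4ac)) / (2a)
Here a = 1, b = 15, c = 10
Discriminant = b^2 - 4ac = 15^2 - 4(1)(10) = 225 - 40 = 185
Since discriminant = 185 > 0, there are two real roots.
x = (-15 ± sqrt(185)) / 2
Numerically: x ≈ -0.6993 or x ≈ -14.3007

x = (-15 + sqrt(185)) / 2 or x = (-15 - sqrt(185)) / 2


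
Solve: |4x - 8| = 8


An absolute value equation |expr| = 8 gives two cases:
Case 1: 4x - 8 = 8
  4x = 16, so x = 4
Case 2: 4x - 8 = -8
  4x = 0, so x = 0

x = 0, x = 4


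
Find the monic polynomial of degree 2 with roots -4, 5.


A monic polynomial with roots -4, 5 is:
p(x) = (x + 4)(x - 5)
After multiplying by (x + 4): x + 4
After multiplying by (x - 5): x^2 - x - 20

x^2 - x - 20


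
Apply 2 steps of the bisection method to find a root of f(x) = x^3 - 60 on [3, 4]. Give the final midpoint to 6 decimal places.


f(x) = x^3 - 60
f(3) = -33 < 0
f(4) = 4 > 0

Step 1: midpoint = (3.000000 + 4.000000)/2 = 3.500000
  f(3.500000) = -17.125000
  f(mid) < 0, so root is in [3.500000, 4.000000]

Step 2: midpoint = (3.500000 + 4.000000)/2 = 3.750000
  f(3.750000) = -7.265625
  f(mid) < 0, so root is in [3.750000, 4.000000]

midpoint = 3.750000


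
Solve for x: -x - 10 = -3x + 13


Starting with: -x - 10 = -3x + 13
Move all x terms to left: (-1 + 3)x = 13 + 10
Simplify: 2x = 23
Divide both sides by 2: x = 23/2

x = 23/2


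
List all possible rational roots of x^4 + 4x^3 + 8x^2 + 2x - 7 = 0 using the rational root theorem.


Rational root theorem: possible roots are ±p/q where:
  p divides the constant term (-7): p ∈ {1, 7}
  q divides the leading coefficient (1): q ∈ {1}

All possible rational roots: -7, -1, 1, 7

-7, -1, 1, 7


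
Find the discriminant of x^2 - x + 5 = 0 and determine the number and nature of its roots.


For ax^2 + bx + c = 0, discriminant D = b^2 - 4ac
Here a = 1, b = -1, c = 5
D = (-1)^2 - 4(1)(5) = 1 - 20 = -19

D = -19 < 0
The equation has no real roots (2 complex conjugate roots).

Discriminant = -19, no real roots (2 complex conjugate roots)


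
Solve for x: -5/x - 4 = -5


Subtract -4 from both sides: -5/x = -1
Multiply both sides by x: -5 = -1 * x
Divide by -1: x = 5

x = 5


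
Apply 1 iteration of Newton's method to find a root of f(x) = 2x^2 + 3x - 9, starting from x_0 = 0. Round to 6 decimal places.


Newton's method: x_(n+1) = x_n - f(x_n)/f'(x_n)
f(x) = 2x^2 + 3x - 9
f'(x) = 4x + 3

Iteration 1:
  f(0.000000) = -9.000000
  f'(0.000000) = 3.000000
  x_1 = 0.000000 - (-9.000000)/(3.000000) = 3.000000

x_1 = 3.000000


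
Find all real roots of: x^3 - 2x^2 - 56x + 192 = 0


Let p(x) = x^3 - 2x^2 - 56x + 192. By the rational root theorem (leading coefficient 1), any rational root is an integer divisor of 192: try ±1, ±2, ... in turn.
Test x = 1: value = 135 ≠ 0.
Test x = -1: value = 245 ≠ 0.
Test x = 2: value = 80 ≠ 0.
Test x = -2: value = 288 ≠ 0.
Test x = 3: value = 33 ≠ 0.
Test x = -3: value = 315 ≠ 0.
Test x = 4: value = 0 ✓, so (x - 4) is a factor.
Synthetic division by (x - 4): bring down 1; 1(4) - 2 = 2; 2(4) - 56 = -48; (-48)(4) + 192 = 0 → quotient x^2 + 2x - 48, remainder 0.
Solve the quadratic x^2 + 2x - 48 = 0: discriminant = 2^2 - 4(1)(-48) = 4 + 192 = 196.
sqrt(196) = 14, so x = (-2 ± 14)/2: x = 6 or x = -8.

x = -8, x = 4, x = 6


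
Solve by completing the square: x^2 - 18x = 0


Start: x^2 - 18x + 0 = 0
Move constant: x^2 - 18x = 0
Half of -18 is -9, squared is 81
Add 81 to both sides: x^2 - 18x + 81 = 81
(x - 9)^2 = 81
x - 9 = ±9
x = 9 + 9 = 18 or x = 9 - 9 = 0

x = 0, x = 18


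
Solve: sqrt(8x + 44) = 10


Square both sides: 8x + 44 = 10^2 = 100
8x = 100 - 44 = 56
x = 7
Check: sqrt(8*7 + 44) = sqrt(100) = 10 ✓

x = 7


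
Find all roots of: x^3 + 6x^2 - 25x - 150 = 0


Let p(x) = x^3 + 6x^2 - 25x - 150. By the rational root theorem (leading coefficient 1), any rational root is an integer divisor of 150: try ±1, ±2, ... in turn.
Test x = 1: value = -168 ≠ 0.
Test x = -1: value = -120 ≠ 0.
Test x = 2: value = -168 ≠ 0.
Test x = -2: value = -84 ≠ 0.
Test x = 3: value = -144 ≠ 0.
Test x = -3: value = -48 ≠ 0.
Test x = 5: value = 0 ✓, so (x - 5) is a factor.
Synthetic division by (x - 5): bring down 1; 1(5) + 6 = 11; 11(5) - 25 = 30; 30(5) - 150 = 0 → quotient x^2 + 11x + 30, remainder 0.
Solve the quadratic x^2 + 11x + 30 = 0: discriminant = 11^2 - 4(1)(30) = 121 - 120 = 1.
sqrt(1) = 1, so x = (-11 ± 1)/2: x = -5 or x = -6.
Collecting all roots found:

x = -6, x = -5, x = 5


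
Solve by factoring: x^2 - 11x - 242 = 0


We need two numbers that multiply to -242 and add to -11.
Those numbers are -22 and 11 (since (-22) * 11 = -242 and (-22) + 11 = -11).
So x^2 - 11x - 242 = (x - 22)(x + 11) = 0
Setting each factor to zero: x = 22 or x = -11

x = -11, x = 22


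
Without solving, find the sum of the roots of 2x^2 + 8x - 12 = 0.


By Vieta's formulas for ax^2 + bx + c = 0:
  Sum of roots = -b/a
  Product of roots = c/a

Here a = 2, b = 8, c = -12
Sum = -(8)/2 = -4
Product = -12/2 = -6

Sum = -4


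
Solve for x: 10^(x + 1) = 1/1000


Express both sides with the same base.
1/1000 = 10^(-3)
Since the bases match, equate exponents: x + 1 = -3
So x = -3 - (1) = -4

x = -4


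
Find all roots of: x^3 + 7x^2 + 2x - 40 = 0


Let p(x) = x^3 + 7x^2 + 2x - 40. By the rational root theorem (leading coefficient 1), any rational root is an integer divisor of 40: try ±1, ±2, ... in turn.
Test x = 1: value = -30 ≠ 0.
Test x = -1: value = -36 ≠ 0.
Test x = 2: value = 0 ✓, so (x - 2) is a factor.
Synthetic division by (x - 2): bring down 1; 1(2) + 7 = 9; 9(2) + 2 = 20; 20(2) - 40 = 0 → quotient x^2 + 9x + 20, remainder 0.
Solve the quadratic x^2 + 9x + 20 = 0: discriminant = 9^2 - 4(1)(20) = 81 - 80 = 1.
sqrt(1) = 1, so x = (-9 ± 1)/2: x = -4 or x = -5.
Collecting all roots found:

x = -5, x = -4, x = 2


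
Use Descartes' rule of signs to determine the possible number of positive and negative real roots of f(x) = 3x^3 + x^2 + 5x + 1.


Descartes' rule of signs:

For positive roots, count sign changes in f(x) = 3x^3 + x^2 + 5x + 1:
Signs of coefficients: +, +, +, +
Number of sign changes: 0
Possible positive real roots: 0

For negative roots, examine f(-x) = -3x^3 + x^2 - 5x + 1:
Signs of coefficients: -, +, -, +
Number of sign changes: 3
Possible negative real roots: 3, 1

Positive roots: 0; Negative roots: 3 or 1


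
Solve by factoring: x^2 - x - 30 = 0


We need two numbers that multiply to -30 and add to -1.
Those numbers are -6 and 5 (since (-6) * 5 = -30 and (-6) + 5 = -1).
So x^2 - x - 30 = (x - 6)(x + 5) = 0
Setting each factor to zero: x = 6 or x = -5

x = -5, x = 6


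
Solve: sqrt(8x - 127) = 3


Square both sides: 8x - 127 = 3^2 = 9
8x = 9 + 127 = 136
x = 17
Check: sqrt(8*17 - 127) = sqrt(9) = 3 ✓

x = 17


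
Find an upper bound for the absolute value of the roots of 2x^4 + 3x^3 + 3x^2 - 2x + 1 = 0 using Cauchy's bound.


Cauchy's bound: all roots r satisfy |r| <= 1 + max(|a_i/a_n|) for i = 0,...,n-1
where a_n is the leading coefficient.

Coefficients: [2, 3, 3, -2, 1]
Leading coefficient a_n = 2
Ratios |a_i/a_n|: 3/2, 3/2, 1, 1/2
Maximum ratio: 3/2
Cauchy's bound: |r| <= 1 + 3/2 = 5/2

Upper bound = 5/2


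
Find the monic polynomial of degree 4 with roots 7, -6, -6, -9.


A monic polynomial with roots 7, -6, -6, -9 is:
p(x) = (x - 7)(x + 6)(x + 6)(x + 9)
After multiplying by (x - 7): x - 7
After multiplying by (x + 6): x^2 - x - 42
After multiplying by (x + 6): x^3 + 5x^2 - 48x - 252
After multiplying by (x + 9): x^4 + 14x^3 - 3x^2 - 684x - 2268

x^4 + 14x^3 - 3x^2 - 684x - 2268


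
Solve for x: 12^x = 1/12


Express both sides with the same base.
1/12 = 12^(-1)
Since the bases match: x = -1

x = -1


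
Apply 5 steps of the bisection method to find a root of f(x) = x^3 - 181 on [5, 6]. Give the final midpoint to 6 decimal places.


f(x) = x^3 - 181
f(5) = -56 < 0
f(6) = 35 > 0

Step 1: midpoint = (5.000000 + 6.000000)/2 = 5.500000
  f(5.500000) = -14.625000
  f(mid) < 0, so root is in [5.500000, 6.000000]

Step 2: midpoint = (5.500000 + 6.000000)/2 = 5.750000
  f(5.750000) = 9.109375
  f(mid) > 0, so root is in [5.500000, 5.750000]

Step 3: midpoint = (5.500000 + 5.750000)/2 = 5.625000
  f(5.625000) = -3.021484
  f(mid) < 0, so root is in [5.625000, 5.750000]

Step 4: midpoint = (5.625000 + 5.750000)/2 = 5.687500
  f(5.687500) = 2.977295
  f(mid) > 0, so root is in [5.625000, 5.687500]

Step 5: midpoint = (5.625000 + 5.687500)/2 = 5.656250
  f(5.656250) = -0.038666
  f(mid) < 0, so root is in [5.656250, 5.687500]

midpoint = 5.656250
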